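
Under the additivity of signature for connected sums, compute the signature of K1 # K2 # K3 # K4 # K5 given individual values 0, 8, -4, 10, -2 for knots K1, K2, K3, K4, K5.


The signature is additive under connected sum.
signature(K1 # K2 # K3 # K4 # K5) = (0) + (8) + (-4) + (10) + (-2)
= 12

12


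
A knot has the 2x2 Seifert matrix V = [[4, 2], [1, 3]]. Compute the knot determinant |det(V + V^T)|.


Step 1: Form V + V^T where V = [[4, 2], [1, 3]]
  V^T = [[4, 1], [2, 3]]
  V + V^T = [[8, 3], [3, 6]]
Step 2: det(V + V^T) = 8*6 - 3*3
  = 48 - 9 = 39
Step 3: Knot determinant = |det(V + V^T)| = |39| = 39

39


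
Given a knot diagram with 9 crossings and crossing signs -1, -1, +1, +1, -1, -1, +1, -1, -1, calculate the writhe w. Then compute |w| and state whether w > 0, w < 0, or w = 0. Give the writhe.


Step 1: Count positive crossings (+1).
Positive crossings: 3
Step 2: Count negative crossings (-1).
Negative crossings: 6
Step 3: Writhe = (positive) - (negative)
w = 3 - 6 = -3
Step 4: |w| = 3, and w is negative

-3


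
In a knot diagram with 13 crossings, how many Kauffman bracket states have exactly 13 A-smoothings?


We choose which 13 of 13 crossings get A-smoothings.
C(13, 13) = 13! / (13! * 0!)
= 1

1


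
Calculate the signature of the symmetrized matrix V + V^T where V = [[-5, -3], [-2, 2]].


Step 1: V + V^T = [[-10, -5], [-5, 4]]
Step 2: trace = -6, det = -65
Step 3: Discriminant = (-6)^2 - 4*(-65) = 296
Step 4: Eigenvalues: 5.60233, -11.6023
Step 5: Signature = (# positive eigenvalues) - (# negative eigenvalues) = 0

0


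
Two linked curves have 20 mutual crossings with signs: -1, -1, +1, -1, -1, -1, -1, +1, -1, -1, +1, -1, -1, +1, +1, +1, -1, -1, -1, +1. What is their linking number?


Step 1: Count positive crossings: 7
Step 2: Count negative crossings: 13
Step 3: Sum of signs = 7 - 13 = -6
Step 4: Linking number = sum/2 = -6/2 = -3

-3


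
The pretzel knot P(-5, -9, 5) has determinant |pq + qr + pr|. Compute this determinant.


Step 1: Compute pq + qr + pr.
pq = (-5)*(-9) = 45
qr = (-9)*5 = -45
pr = (-5)*5 = -25
pq + qr + pr = 45 + (-45) + (-25) = -25
Step 2: Take absolute value.
det(P(-5,-9,5)) = |-25| = 25

25


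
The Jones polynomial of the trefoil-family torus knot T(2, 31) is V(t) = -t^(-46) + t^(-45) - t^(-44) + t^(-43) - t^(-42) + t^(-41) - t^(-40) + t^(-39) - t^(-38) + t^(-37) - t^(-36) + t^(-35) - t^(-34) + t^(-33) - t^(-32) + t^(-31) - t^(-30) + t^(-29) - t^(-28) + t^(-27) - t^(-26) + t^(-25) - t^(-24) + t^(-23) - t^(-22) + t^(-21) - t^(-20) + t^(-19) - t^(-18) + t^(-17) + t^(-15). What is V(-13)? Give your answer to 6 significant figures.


Substituting t = -13 into V(t) = -t^(-46) + t^(-45) - t^(-44) + t^(-43) - t^(-42) + t^(-41) - t^(-40) + t^(-39) - t^(-38) + t^(-37) - t^(-36) + t^(-35) - t^(-34) + t^(-33) - t^(-32) + t^(-31) - t^(-30) + t^(-29) - t^(-28) + t^(-27) - t^(-26) + t^(-25) - t^(-24) + t^(-23) - t^(-22) + t^(-21) - t^(-20) + t^(-19) - t^(-18) + t^(-17) + t^(-15):
  (-)t^(-46) = -5.73596e-52
  (+)t^(-45) = -7.45674e-51
  (-)t^(-44) = -9.69377e-50
  (+)t^(-43) = -1.26019e-48
  (-)t^(-42) = -1.63825e-47
  (+)t^(-41) = -2.12972e-46
  (-)t^(-40) = -2.76864e-45
  (+)t^(-39) = -3.59923e-44
  (-)t^(-38) = -4.679e-43
  (+)t^(-37) = -6.08269e-42
  (-)t^(-36) = -7.9075e-41
  (+)t^(-35) = -1.02798e-39
  (-)t^(-34) = -1.33637e-38
  (+)t^(-33) = -1.73728e-37
  (-)t^(-32) = -2.25846e-36
  (+)t^(-31) = -2.936e-35
  (-)t^(-30) = -3.8168e-34
  (+)t^(-29) = -4.96184e-33
  (-)t^(-28) = -6.45039e-32
  (+)t^(-27) = -8.38551e-31
  (-)t^(-26) = -1.09012e-29
  (+)t^(-25) = -1.41715e-28
  (-)t^(-24) = -1.8423e-27
  (+)t^(-23) = -2.39499e-26
  (-)t^(-22) = -3.11348e-25
  (+)t^(-21) = -4.04753e-24
  (-)t^(-20) = -5.26178e-23
  (+)t^(-19) = -6.84032e-22
  (-)t^(-18) = -8.89241e-21
  (+)t^(-17) = -1.15601e-19
  (+)t^(-15) = -1.95366e-17
Sum = (-5.73596e-52) + (-7.45674e-51) + (-9.69377e-50) + (-1.26019e-48) + (-1.63825e-47) + (-2.12972e-46) + (-2.76864e-45) + (-3.59923e-44) + (-4.679e-43) + (-6.08269e-42) + (-7.9075e-41) + (-1.02798e-39) + (-1.33637e-38) + (-1.73728e-37) + (-2.25846e-36) + (-2.936e-35) + (-3.8168e-34) + (-4.96184e-33) + (-6.45039e-32) + (-8.38551e-31) + (-1.09012e-29) + (-1.41715e-28) + (-1.8423e-27) + (-2.39499e-26) + (-3.11348e-25) + (-4.04753e-24) + (-5.26178e-23) + (-6.84032e-22) + (-8.89241e-21) + (-1.15601e-19) + (-1.95366e-17)
= -1.96618677e-17
Rounded to 6 significant figures: -1.96619e-17

-1.96619e-17


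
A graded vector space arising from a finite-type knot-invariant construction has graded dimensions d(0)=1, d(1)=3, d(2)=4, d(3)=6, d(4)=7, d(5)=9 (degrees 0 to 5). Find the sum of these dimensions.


Total dimension = d(0) + d(1) + ... + d(5)
= 1 + 3 + 4 + 6 + 7 + 9
= 30

30


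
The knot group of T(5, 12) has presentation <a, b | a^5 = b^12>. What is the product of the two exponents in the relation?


The relation is a^5 = b^12.
Product of exponents = 5 * 12
= 60

60


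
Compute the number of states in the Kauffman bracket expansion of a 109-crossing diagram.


Each crossing contributes 2 choices (A-smoothing or B-smoothing).
Total states = 2^109 = 649037107316853453566312041152512

649037107316853453566312041152512


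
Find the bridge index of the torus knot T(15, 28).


The bridge number of T(p,q) is min(p,q).
min(15, 28) = 15

15


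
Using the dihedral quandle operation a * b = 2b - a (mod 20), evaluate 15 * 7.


15 * 7 = 2*7 - 15 mod 20
= 14 - 15 mod 20
= -1 mod 20 = 19

19


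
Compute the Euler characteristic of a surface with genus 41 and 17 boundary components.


chi = 2 - 2g - b
= 2 - 2*41 - 17
= 2 - 82 - 17 = -97

-97


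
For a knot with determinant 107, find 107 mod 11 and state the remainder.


Step 1: A knot is p-colorable if and only if p divides its determinant.
Step 2: Compute 107 mod 11.
107 = 9 * 11 + 8
Step 3: 107 mod 11 = 8
Step 4: The knot is 11-colorable: no

8


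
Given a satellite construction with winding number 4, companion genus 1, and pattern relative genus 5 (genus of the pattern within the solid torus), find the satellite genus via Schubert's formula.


Schubert: g(satellite) = g_rel(pattern) + |winding| * g(companion),
where g_rel(pattern) is the genus of the pattern relative to the solid torus.
= 5 + 4 * 1
= 5 + 4 = 9

9


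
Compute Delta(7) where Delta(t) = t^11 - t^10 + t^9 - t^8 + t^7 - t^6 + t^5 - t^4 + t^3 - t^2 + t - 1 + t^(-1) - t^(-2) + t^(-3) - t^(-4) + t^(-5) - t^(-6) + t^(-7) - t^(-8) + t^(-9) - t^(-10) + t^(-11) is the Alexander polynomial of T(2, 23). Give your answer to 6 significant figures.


Substituting t = 7 into Delta(t) = t^11 - t^10 + t^9 - t^8 + t^7 - t^6 + t^5 - t^4 + t^3 - t^2 + t - 1 + t^(-1) - t^(-2) + t^(-3) - t^(-4) + t^(-5) - t^(-6) + t^(-7) - t^(-8) + t^(-9) - t^(-10) + t^(-11):
Term values: (1977326743) + (-282475249) + (40353607) + (-5764801) + (823543) + (-117649) + (16807) + (-2401) + (343) + (-49) + (7) + (-1) + (0.142857) + (-0.0204082) + (0.00291545) + (-0.000416493) + (5.9499e-05) + (-8.49986e-06) + (1.21427e-06) + (-1.73467e-07) + (2.47809e-08) + (-3.54013e-09) + (5.05733e-10)
Sum = 1730160900
Rounded to 6 significant figures: 1.73016e+09

1.73016e+09


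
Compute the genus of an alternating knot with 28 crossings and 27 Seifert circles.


For alternating knots, g = (c - s + 1)/2.
= (28 - 27 + 1)/2
= 2/2 = 1

1


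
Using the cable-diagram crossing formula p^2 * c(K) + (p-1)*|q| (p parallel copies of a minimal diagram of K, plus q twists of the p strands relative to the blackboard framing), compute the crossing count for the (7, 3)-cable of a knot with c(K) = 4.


Step 1: Each of the c(K) crossings of the companion diagram becomes p*p = p^2 crossings among the p parallel strands, and each of the |q| twists s_1 s_2 ... s_(p-1) adds (p-1) crossings.
  Crossings = p^2 * c(K) + (p-1)*|q|
Step 2: = 7^2 * 4 + (7-1)*3
Step 3: = 49*4 + 6*3
Step 4: = 196 + 18 = 214

214


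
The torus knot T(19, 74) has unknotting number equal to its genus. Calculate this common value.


For a torus knot T(p,q), both the unknotting number and genus equal (p-1)(q-1)/2.
= (19-1)(74-1)/2
= 18*73/2
= 1314/2 = 657

657


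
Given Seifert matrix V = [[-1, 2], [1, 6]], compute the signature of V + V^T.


Step 1: V + V^T = [[-2, 3], [3, 12]]
Step 2: trace = 10, det = -33
Step 3: Discriminant = 10^2 - 4*(-33) = 232
Step 4: Eigenvalues: 12.6158, -2.61577
Step 5: Signature = (# positive eigenvalues) - (# negative eigenvalues) = 0

0


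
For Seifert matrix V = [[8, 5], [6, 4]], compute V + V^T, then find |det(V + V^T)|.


Step 1: Form V + V^T where V = [[8, 5], [6, 4]]
  V^T = [[8, 6], [5, 4]]
  V + V^T = [[16, 11], [11, 8]]
Step 2: det(V + V^T) = 16*8 - 11*11
  = 128 - 121 = 7
Step 3: Knot determinant = |det(V + V^T)| = |7| = 7

7


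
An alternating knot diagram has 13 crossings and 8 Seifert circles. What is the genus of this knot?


For alternating knots, g = (c - s + 1)/2.
= (13 - 8 + 1)/2
= 6/2 = 3

3


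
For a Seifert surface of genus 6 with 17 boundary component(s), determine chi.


chi = 2 - 2g - b
= 2 - 2*6 - 17
= 2 - 12 - 17 = -27

-27


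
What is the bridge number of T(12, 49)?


The bridge number of T(p,q) is min(p,q).
min(12, 49) = 12

12


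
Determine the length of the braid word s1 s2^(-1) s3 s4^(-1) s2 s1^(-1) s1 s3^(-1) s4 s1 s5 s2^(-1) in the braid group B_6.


The word length counts the number of generators (including inverses).
Listing each generator: s1, s2^(-1), s3, s4^(-1), s2, s1^(-1), s1, s3^(-1), s4, s1, s5, s2^(-1)
There are 12 generators in this braid word.

12


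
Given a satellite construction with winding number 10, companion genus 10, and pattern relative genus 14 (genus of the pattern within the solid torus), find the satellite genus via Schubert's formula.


Schubert: g(satellite) = g_rel(pattern) + |winding| * g(companion),
where g_rel(pattern) is the genus of the pattern relative to the solid torus.
= 14 + 10 * 10
= 14 + 100 = 114

114


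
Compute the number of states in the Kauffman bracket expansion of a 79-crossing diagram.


Each crossing contributes 2 choices (A-smoothing or B-smoothing).
Total states = 2^79 = 604462909807314587353088

604462909807314587353088


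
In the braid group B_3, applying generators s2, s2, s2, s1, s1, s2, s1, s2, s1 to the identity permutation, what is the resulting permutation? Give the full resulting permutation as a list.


Starting with identity [1, 2, 3].
Apply generators in sequence:
  After s2: [1, 3, 2]
  After s2: [1, 2, 3]
  After s2: [1, 3, 2]
  After s1: [3, 1, 2]
  After s1: [1, 3, 2]
  After s2: [1, 2, 3]
  After s1: [2, 1, 3]
  After s2: [2, 3, 1]
  After s1: [3, 2, 1]
Final permutation: [3, 2, 1]

[3, 2, 1]


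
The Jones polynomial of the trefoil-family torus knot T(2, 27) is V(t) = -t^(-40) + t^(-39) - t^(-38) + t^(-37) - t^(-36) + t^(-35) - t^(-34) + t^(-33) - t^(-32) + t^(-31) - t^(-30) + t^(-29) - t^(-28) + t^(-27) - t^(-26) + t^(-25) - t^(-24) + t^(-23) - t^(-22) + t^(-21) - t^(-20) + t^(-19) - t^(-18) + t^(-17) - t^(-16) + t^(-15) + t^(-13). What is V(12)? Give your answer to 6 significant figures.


Substituting t = 12 into V(t) = -t^(-40) + t^(-39) - t^(-38) + t^(-37) - t^(-36) + t^(-35) - t^(-34) + t^(-33) - t^(-32) + t^(-31) - t^(-30) + t^(-29) - t^(-28) + t^(-27) - t^(-26) + t^(-25) - t^(-24) + t^(-23) - t^(-22) + t^(-21) - t^(-20) + t^(-19) - t^(-18) + t^(-17) - t^(-16) + t^(-15) + t^(-13):
  (-)t^(-40) = -6.80378e-44
  (+)t^(-39) = 8.16453e-43
  (-)t^(-38) = -9.79744e-42
  (+)t^(-37) = 1.17569e-40
  (-)t^(-36) = -1.41083e-39
  (+)t^(-35) = 1.693e-38
  (-)t^(-34) = -2.0316e-37
  (+)t^(-33) = 2.43792e-36
  (-)t^(-32) = -2.9255e-35
  (+)t^(-31) = 3.5106e-34
  (-)t^(-30) = -4.21272e-33
  (+)t^(-29) = 5.05526e-32
  (-)t^(-28) = -6.06632e-31
  (+)t^(-27) = 7.27958e-30
  (-)t^(-26) = -8.7355e-29
  (+)t^(-25) = 1.04826e-27
  (-)t^(-24) = -1.25791e-26
  (+)t^(-23) = 1.50949e-25
  (-)t^(-22) = -1.81139e-24
  (+)t^(-21) = 2.17367e-23
  (-)t^(-20) = -2.60841e-22
  (+)t^(-19) = 3.13009e-21
  (-)t^(-18) = -3.7561e-20
  (+)t^(-17) = 4.50732e-19
  (-)t^(-16) = -5.40879e-18
  (+)t^(-15) = 6.49055e-17
  (+)t^(-13) = 9.34639e-15
Sum = (-6.80378e-44) + (8.16453e-43) + (-9.79744e-42) + (1.17569e-40) + (-1.41083e-39) + (1.693e-38) + (-2.0316e-37) + (2.43792e-36) + (-2.9255e-35) + (3.5106e-34) + (-4.21272e-33) + (5.05526e-32) + (-6.06632e-31) + (7.27958e-30) + (-8.7355e-29) + (1.04826e-27) + (-1.25791e-26) + (1.50949e-25) + (-1.81139e-24) + (2.17367e-23) + (-2.60841e-22) + (3.13009e-21) + (-3.7561e-20) + (4.50732e-19) + (-5.40879e-18) + (6.49055e-17) + (9.34639e-15)
= 9.406300642e-15
Rounded to 6 significant figures: 9.4063e-15

9.4063e-15


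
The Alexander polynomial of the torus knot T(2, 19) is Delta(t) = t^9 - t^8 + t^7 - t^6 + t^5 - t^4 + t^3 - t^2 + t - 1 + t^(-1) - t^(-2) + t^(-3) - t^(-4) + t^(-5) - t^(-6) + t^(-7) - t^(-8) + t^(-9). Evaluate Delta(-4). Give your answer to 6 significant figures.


Substituting t = -4 into Delta(t) = t^9 - t^8 + t^7 - t^6 + t^5 - t^4 + t^3 - t^2 + t - 1 + t^(-1) - t^(-2) + t^(-3) - t^(-4) + t^(-5) - t^(-6) + t^(-7) - t^(-8) + t^(-9):
Term values: (-262144) + (-65536) + (-16384) + (-4096) + (-1024) + (-256) + (-64) + (-16) + (-4) + (-1) + (-0.25) + (-0.0625) + (-0.015625) + (-0.00390625) + (-0.000976562) + (-0.000244141) + (-6.10352e-05) + (-1.52588e-05) + (-3.8147e-06)
Sum = -349525.3333
Rounded to 6 significant figures: -349525

-349525


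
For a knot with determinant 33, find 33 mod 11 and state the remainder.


Step 1: A knot is p-colorable if and only if p divides its determinant.
Step 2: Compute 33 mod 11.
33 = 3 * 11 + 0
Step 3: 33 mod 11 = 0
Step 4: The knot is 11-colorable: yes

0


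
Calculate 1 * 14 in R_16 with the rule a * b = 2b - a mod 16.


1 * 14 = 2*14 - 1 mod 16
= 28 - 1 mod 16
= 27 mod 16 = 11

11


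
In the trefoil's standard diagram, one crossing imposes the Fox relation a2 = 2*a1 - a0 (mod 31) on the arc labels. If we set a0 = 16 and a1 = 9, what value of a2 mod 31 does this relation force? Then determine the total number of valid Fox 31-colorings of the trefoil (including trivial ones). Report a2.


Step 1: Apply the given crossing relation 2*a1 - a0 - a2 = 0 (mod 31).
  a2 = 2*a1 - a0 mod 31
  a2 = 2*9 - 16 mod 31
  a2 = 18 - 16 mod 31
  a2 = 2 mod 31 = 2
Step 2: The trefoil has determinant 3.
  Number of Fox p-colorings (p prime) is p^2 if p = 3, else p.
  Since 31 does not divide 3, only trivial (constant) colorings exist.
  (So the trial a0 = 16, a1 = 9 with a0 != a1 does NOT extend to a valid coloring of the whole trefoil: the other two crossing relations require 3*(a1 - a0) = 0 (mod 31), which fails.)
  Total colorings = 31
Step 3: a2 = 2, total Fox 31-colorings = 31

2


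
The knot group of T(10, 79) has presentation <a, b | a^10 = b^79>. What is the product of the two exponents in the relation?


The relation is a^10 = b^79.
Product of exponents = 10 * 79
= 790

790


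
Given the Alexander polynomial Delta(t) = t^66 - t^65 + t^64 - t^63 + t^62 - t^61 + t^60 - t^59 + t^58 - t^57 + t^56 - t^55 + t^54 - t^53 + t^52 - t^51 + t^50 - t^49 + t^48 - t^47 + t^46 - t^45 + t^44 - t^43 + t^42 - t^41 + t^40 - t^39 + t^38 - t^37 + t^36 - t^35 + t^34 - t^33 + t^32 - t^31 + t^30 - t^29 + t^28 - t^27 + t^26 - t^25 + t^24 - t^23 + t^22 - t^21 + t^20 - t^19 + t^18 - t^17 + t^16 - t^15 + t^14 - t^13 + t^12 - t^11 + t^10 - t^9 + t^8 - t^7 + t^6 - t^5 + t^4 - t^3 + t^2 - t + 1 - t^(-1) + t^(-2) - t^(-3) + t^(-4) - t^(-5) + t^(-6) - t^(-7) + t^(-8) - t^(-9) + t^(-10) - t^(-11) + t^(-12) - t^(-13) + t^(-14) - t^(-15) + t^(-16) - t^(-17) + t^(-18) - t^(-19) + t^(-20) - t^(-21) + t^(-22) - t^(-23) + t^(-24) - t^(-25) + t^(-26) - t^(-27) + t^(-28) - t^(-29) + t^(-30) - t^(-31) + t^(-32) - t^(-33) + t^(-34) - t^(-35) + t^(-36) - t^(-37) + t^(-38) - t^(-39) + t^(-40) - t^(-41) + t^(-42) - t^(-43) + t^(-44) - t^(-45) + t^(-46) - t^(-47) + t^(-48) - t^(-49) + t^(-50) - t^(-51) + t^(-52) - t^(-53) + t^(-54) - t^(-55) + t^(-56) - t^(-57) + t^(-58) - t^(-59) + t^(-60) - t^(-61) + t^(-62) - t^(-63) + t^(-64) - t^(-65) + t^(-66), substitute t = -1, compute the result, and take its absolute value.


Step 1: The polynomial has 133 terms with alternating signs, exponents from 66 down to -66.
Step 2: Substitute t = -1. The i-th term has coefficient (-1)^i and exponent (m-i),
  so its value is (-1)^i * (-1)^(m-i) = (-1)^m = 1 for every i.
Step 3: All 133 terms equal 1, so Delta(-1) = 133 * (1) = 133
Step 4: |Delta(-1)| = 133

133


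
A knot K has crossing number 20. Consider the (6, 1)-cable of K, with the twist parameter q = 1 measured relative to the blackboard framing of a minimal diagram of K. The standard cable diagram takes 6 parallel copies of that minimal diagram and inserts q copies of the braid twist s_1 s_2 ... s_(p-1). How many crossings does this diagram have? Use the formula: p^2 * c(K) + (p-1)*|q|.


Step 1: Each of the c(K) crossings of the companion diagram becomes p*p = p^2 crossings among the p parallel strands, and each of the |q| twists s_1 s_2 ... s_(p-1) adds (p-1) crossings.
  Crossings = p^2 * c(K) + (p-1)*|q|
Step 2: = 6^2 * 20 + (6-1)*1
Step 3: = 36*20 + 5*1
Step 4: = 720 + 5 = 725

725


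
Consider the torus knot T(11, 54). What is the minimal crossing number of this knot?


For a torus knot T(p, q) with gcd(p,q)=1,
the crossing number is min(p*(q-1), q*(p-1)).
p*(q-1) = 11*53 = 583
q*(p-1) = 54*10 = 540
min(583, 540) = 540

540


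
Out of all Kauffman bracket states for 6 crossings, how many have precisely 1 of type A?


We choose which 1 of 6 crossings get A-smoothings.
C(6, 1) = 6! / (1! * 5!)
= 6

6


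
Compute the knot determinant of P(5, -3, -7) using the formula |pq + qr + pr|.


Step 1: Compute pq + qr + pr.
pq = 5*(-3) = -15
qr = (-3)*(-7) = 21
pr = 5*(-7) = -35
pq + qr + pr = -15 + 21 + (-35) = -29
Step 2: Take absolute value.
det(P(5,-3,-7)) = |-29| = 29

29


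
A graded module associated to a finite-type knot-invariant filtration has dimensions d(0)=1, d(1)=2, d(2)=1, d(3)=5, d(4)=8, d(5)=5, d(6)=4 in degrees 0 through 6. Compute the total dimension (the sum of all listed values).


Total dimension = d(0) + d(1) + ... + d(6)
= 1 + 2 + 1 + 5 + 8 + 5 + 4
= 26

26


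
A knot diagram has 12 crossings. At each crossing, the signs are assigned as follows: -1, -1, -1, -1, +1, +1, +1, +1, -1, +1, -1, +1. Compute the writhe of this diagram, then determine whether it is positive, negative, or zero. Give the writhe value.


Step 1: Count positive crossings (+1).
Positive crossings: 6
Step 2: Count negative crossings (-1).
Negative crossings: 6
Step 3: Writhe = (positive) - (negative)
w = 6 - 6 = 0
Step 4: |w| = 0, and w is zero

0


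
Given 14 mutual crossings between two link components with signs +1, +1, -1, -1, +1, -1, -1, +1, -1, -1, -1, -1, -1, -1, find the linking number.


Step 1: Count positive crossings: 4
Step 2: Count negative crossings: 10
Step 3: Sum of signs = 4 - 10 = -6
Step 4: Linking number = sum/2 = -6/2 = -3

-3


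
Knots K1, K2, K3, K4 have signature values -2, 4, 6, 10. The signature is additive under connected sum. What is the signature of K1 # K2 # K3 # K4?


The signature is additive under connected sum.
signature(K1 # K2 # K3 # K4) = (-2) + (4) + (6) + (10)
= 18

18


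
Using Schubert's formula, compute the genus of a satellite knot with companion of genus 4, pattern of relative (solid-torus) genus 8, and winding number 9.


Schubert: g(satellite) = g_rel(pattern) + |winding| * g(companion),
where g_rel(pattern) is the genus of the pattern relative to the solid torus.
= 8 + 9 * 4
= 8 + 36 = 44

44


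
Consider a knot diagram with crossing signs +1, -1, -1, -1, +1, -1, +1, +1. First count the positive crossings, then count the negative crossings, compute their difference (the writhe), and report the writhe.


Step 1: Count positive crossings (+1).
Positive crossings: 4
Step 2: Count negative crossings (-1).
Negative crossings: 4
Step 3: Writhe = (positive) - (negative)
w = 4 - 4 = 0
Step 4: |w| = 0, and w is zero

0


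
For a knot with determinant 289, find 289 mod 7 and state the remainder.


Step 1: A knot is p-colorable if and only if p divides its determinant.
Step 2: Compute 289 mod 7.
289 = 41 * 7 + 2
Step 3: 289 mod 7 = 2
Step 4: The knot is 7-colorable: no

2


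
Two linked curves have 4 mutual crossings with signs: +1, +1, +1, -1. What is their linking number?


Step 1: Count positive crossings: 3
Step 2: Count negative crossings: 1
Step 3: Sum of signs = 3 - 1 = 2
Step 4: Linking number = sum/2 = 2/2 = 1

1


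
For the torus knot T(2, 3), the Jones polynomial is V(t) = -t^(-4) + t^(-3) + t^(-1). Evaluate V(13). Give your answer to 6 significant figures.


Substituting t = 13 into V(t) = -t^(-4) + t^(-3) + t^(-1):
  (-)t^(-4) = -3.50128e-05
  (+)t^(-3) = 0.000455166
  (+)t^(-1) = 0.0769231
Sum = (-3.50128e-05) + (0.000455166) + (0.0769231)
= 0.07734323028
Rounded to 6 significant figures: 0.0773432

0.0773432


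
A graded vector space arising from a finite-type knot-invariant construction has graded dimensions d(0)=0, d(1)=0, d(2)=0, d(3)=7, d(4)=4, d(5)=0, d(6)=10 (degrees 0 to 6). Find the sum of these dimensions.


Total dimension = d(0) + d(1) + ... + d(6)
= 0 + 0 + 0 + 7 + 4 + 0 + 10
= 21

21


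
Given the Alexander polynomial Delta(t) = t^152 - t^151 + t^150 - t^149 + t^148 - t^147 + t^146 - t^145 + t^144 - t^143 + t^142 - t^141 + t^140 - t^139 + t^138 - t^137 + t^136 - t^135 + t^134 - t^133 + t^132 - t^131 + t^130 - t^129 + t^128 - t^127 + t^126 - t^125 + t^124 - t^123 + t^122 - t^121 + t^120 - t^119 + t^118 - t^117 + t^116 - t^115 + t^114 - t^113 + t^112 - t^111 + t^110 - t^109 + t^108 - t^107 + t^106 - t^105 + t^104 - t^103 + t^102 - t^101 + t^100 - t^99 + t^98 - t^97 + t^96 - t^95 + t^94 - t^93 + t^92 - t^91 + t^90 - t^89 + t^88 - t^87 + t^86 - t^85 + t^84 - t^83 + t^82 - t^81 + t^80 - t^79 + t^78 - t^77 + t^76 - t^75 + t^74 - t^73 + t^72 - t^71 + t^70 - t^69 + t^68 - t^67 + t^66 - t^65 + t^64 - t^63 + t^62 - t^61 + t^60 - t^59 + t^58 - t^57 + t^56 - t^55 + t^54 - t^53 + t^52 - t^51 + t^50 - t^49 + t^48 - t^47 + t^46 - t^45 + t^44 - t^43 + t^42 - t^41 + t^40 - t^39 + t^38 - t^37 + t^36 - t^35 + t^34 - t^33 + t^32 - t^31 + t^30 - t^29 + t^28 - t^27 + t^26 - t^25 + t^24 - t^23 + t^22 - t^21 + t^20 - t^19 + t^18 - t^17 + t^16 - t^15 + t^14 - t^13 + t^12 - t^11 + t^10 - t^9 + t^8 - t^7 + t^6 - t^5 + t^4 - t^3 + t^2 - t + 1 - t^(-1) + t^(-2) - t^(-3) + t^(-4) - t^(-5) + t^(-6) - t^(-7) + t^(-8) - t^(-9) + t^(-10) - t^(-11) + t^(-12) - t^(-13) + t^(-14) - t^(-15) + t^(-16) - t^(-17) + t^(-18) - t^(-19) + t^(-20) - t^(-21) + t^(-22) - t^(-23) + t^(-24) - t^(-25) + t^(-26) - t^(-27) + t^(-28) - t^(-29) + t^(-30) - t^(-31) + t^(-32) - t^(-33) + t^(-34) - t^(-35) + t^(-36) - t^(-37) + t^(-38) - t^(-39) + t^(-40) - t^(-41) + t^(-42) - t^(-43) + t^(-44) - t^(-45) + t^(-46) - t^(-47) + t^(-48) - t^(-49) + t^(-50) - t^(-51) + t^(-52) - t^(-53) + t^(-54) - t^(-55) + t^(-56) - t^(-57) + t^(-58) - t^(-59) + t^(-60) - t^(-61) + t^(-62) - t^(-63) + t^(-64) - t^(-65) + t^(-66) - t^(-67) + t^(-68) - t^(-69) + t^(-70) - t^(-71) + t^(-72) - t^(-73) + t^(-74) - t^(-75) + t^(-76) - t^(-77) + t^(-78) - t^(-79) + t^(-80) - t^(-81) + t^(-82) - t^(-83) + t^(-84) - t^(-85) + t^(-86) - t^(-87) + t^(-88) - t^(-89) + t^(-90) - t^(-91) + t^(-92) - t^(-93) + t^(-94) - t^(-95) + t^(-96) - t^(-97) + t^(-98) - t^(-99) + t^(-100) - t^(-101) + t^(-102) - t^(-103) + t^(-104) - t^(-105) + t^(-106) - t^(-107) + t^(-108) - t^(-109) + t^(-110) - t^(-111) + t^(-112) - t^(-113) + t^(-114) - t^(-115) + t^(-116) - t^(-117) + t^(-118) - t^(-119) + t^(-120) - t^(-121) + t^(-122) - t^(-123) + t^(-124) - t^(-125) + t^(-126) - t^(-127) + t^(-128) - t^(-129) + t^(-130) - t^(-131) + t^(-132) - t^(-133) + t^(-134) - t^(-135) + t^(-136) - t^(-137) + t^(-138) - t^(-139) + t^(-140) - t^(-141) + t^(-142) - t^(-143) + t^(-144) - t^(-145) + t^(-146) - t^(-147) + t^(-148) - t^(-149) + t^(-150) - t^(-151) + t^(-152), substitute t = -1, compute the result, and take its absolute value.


Step 1: The polynomial has 305 terms with alternating signs, exponents from 152 down to -152.
Step 2: Substitute t = -1. The i-th term has coefficient (-1)^i and exponent (m-i),
  so its value is (-1)^i * (-1)^(m-i) = (-1)^m = 1 for every i.
Step 3: All 305 terms equal 1, so Delta(-1) = 305 * (1) = 305
Step 4: |Delta(-1)| = 305

305


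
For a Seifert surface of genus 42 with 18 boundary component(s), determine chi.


chi = 2 - 2g - b
= 2 - 2*42 - 18
= 2 - 84 - 18 = -100

-100


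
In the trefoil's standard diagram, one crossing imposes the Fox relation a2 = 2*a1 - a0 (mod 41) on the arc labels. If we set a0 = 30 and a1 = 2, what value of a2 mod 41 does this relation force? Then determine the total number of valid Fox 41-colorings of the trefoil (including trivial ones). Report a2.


Step 1: Apply the given crossing relation 2*a1 - a0 - a2 = 0 (mod 41).
  a2 = 2*a1 - a0 mod 41
  a2 = 2*2 - 30 mod 41
  a2 = 4 - 30 mod 41
  a2 = -26 mod 41 = 15
Step 2: The trefoil has determinant 3.
  Number of Fox p-colorings (p prime) is p^2 if p = 3, else p.
  Since 41 does not divide 3, only trivial (constant) colorings exist.
  (So the trial a0 = 30, a1 = 2 with a0 != a1 does NOT extend to a valid coloring of the whole trefoil: the other two crossing relations require 3*(a1 - a0) = 0 (mod 41), which fails.)
  Total colorings = 41
Step 3: a2 = 15, total Fox 41-colorings = 41

15


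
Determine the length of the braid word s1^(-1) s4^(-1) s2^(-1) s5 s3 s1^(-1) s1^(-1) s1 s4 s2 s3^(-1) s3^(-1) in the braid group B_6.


The word length counts the number of generators (including inverses).
Listing each generator: s1^(-1), s4^(-1), s2^(-1), s5, s3, s1^(-1), s1^(-1), s1, s4, s2, s3^(-1), s3^(-1)
There are 12 generators in this braid word.

12


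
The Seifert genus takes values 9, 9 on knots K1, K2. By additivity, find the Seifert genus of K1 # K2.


The Seifert genus is additive under connected sum.
Seifert genus(K1 # K2) = (9) + (9)
= 18

18


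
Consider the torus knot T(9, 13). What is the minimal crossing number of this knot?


For a torus knot T(p, q) with gcd(p,q)=1,
the crossing number is min(p*(q-1), q*(p-1)).
p*(q-1) = 9*12 = 108
q*(p-1) = 13*8 = 104
min(108, 104) = 104

104


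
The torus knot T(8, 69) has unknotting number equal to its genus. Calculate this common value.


For a torus knot T(p,q), both the unknotting number and genus equal (p-1)(q-1)/2.
= (8-1)(69-1)/2
= 7*68/2
= 476/2 = 238

238


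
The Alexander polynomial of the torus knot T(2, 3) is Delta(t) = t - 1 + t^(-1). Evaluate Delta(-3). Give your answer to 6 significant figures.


Substituting t = -3 into Delta(t) = t - 1 + t^(-1):
Term values: (-3) + (-1) + (-0.333333)
Sum = -4.333333333
Rounded to 6 significant figures: -4.33333

-4.33333


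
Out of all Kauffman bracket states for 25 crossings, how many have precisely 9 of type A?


We choose which 9 of 25 crossings get A-smoothings.
C(25, 9) = 25! / (9! * 16!)
= 2042975

2042975


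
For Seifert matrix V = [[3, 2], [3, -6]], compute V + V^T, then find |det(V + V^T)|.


Step 1: Form V + V^T where V = [[3, 2], [3, -6]]
  V^T = [[3, 3], [2, -6]]
  V + V^T = [[6, 5], [5, -12]]
Step 2: det(V + V^T) = 6*(-12) - 5*5
  = -72 - 25 = -97
Step 3: Knot determinant = |det(V + V^T)| = |-97| = 97

97


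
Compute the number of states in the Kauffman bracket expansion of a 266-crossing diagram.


Each crossing contributes 2 choices (A-smoothing or B-smoothing).
Total states = 2^266 = 118571099379011784113736688648896417641748464297615937576404566024103044751294464

118571099379011784113736688648896417641748464297615937576404566024103044751294464


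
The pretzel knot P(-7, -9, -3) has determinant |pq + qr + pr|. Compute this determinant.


Step 1: Compute pq + qr + pr.
pq = (-7)*(-9) = 63
qr = (-9)*(-3) = 27
pr = (-7)*(-3) = 21
pq + qr + pr = 63 + 27 + 21 = 111
Step 2: Take absolute value.
det(P(-7,-9,-3)) = |111| = 111

111


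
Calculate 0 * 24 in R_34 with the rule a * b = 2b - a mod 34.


0 * 24 = 2*24 - 0 mod 34
= 48 - 0 mod 34
= 48 mod 34 = 14

14


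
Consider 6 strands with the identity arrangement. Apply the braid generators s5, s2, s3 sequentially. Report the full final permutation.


Starting with identity [1, 2, 3, 4, 5, 6].
Apply generators in sequence:
  After s5: [1, 2, 3, 4, 6, 5]
  After s2: [1, 3, 2, 4, 6, 5]
  After s3: [1, 3, 4, 2, 6, 5]
Final permutation: [1, 3, 4, 2, 6, 5]

[1, 3, 4, 2, 6, 5]


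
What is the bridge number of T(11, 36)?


The bridge number of T(p,q) is min(p,q).
min(11, 36) = 11

11


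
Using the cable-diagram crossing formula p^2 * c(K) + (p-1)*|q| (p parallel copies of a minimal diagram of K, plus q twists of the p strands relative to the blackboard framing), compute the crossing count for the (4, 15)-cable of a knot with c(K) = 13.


Step 1: Each of the c(K) crossings of the companion diagram becomes p*p = p^2 crossings among the p parallel strands, and each of the |q| twists s_1 s_2 ... s_(p-1) adds (p-1) crossings.
  Crossings = p^2 * c(K) + (p-1)*|q|
Step 2: = 4^2 * 13 + (4-1)*15
Step 3: = 16*13 + 3*15
Step 4: = 208 + 45 = 253

253


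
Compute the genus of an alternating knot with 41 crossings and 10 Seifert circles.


For alternating knots, g = (c - s + 1)/2.
= (41 - 10 + 1)/2
= 32/2 = 16

16


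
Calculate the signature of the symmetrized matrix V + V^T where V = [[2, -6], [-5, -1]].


Step 1: V + V^T = [[4, -11], [-11, -2]]
Step 2: trace = 2, det = -129
Step 3: Discriminant = 2^2 - 4*(-129) = 520
Step 4: Eigenvalues: 12.4018, -10.4018
Step 5: Signature = (# positive eigenvalues) - (# negative eigenvalues) = 0

0


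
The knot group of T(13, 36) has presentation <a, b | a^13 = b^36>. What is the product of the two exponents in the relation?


The relation is a^13 = b^36.
Product of exponents = 13 * 36
= 468

468


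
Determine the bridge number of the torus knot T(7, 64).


The bridge number of T(p,q) is min(p,q).
min(7, 64) = 7

7


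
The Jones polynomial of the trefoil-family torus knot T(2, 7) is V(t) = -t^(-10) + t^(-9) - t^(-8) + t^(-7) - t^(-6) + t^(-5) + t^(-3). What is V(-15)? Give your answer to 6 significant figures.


Substituting t = -15 into V(t) = -t^(-10) + t^(-9) - t^(-8) + t^(-7) - t^(-6) + t^(-5) + t^(-3):
  (-)t^(-10) = -1.73415e-12
  (+)t^(-9) = -2.60123e-11
  (-)t^(-8) = -3.90184e-10
  (+)t^(-7) = -5.85277e-09
  (-)t^(-6) = -8.77915e-08
  (+)t^(-5) = -1.31687e-06
  (+)t^(-3) = -0.000296296
Sum = (-1.73415e-12) + (-2.60123e-11) + (-3.90184e-10) + (-5.85277e-09) + (-8.77915e-08) + (-1.31687e-06) + (-0.000296296)
= -0.0002977072309
Rounded to 6 significant figures: -0.000297707

-0.000297707


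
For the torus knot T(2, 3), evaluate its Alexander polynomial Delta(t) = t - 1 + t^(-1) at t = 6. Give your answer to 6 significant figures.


Substituting t = 6 into Delta(t) = t - 1 + t^(-1):
Term values: (6) + (-1) + (0.166667)
Sum = 5.166666667
Rounded to 6 significant figures: 5.16667

5.16667


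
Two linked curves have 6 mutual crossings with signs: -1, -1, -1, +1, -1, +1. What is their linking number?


Step 1: Count positive crossings: 2
Step 2: Count negative crossings: 4
Step 3: Sum of signs = 2 - 4 = -2
Step 4: Linking number = sum/2 = -2/2 = -1

-1


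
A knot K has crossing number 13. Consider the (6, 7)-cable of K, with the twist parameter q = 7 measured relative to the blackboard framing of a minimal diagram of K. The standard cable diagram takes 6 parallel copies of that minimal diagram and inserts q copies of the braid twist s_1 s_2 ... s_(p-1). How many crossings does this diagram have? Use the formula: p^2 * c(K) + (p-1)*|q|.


Step 1: Each of the c(K) crossings of the companion diagram becomes p*p = p^2 crossings among the p parallel strands, and each of the |q| twists s_1 s_2 ... s_(p-1) adds (p-1) crossings.
  Crossings = p^2 * c(K) + (p-1)*|q|
Step 2: = 6^2 * 13 + (6-1)*7
Step 3: = 36*13 + 5*7
Step 4: = 468 + 35 = 503

503


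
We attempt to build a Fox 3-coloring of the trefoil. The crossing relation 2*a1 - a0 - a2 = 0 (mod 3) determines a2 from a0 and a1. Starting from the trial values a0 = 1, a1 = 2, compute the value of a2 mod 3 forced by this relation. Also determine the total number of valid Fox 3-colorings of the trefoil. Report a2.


Step 1: Apply the given crossing relation 2*a1 - a0 - a2 = 0 (mod 3).
  a2 = 2*a1 - a0 mod 3
  a2 = 2*2 - 1 mod 3
  a2 = 4 - 1 mod 3
  a2 = 3 mod 3 = 0
Step 2: The trefoil has determinant 3.
  Number of Fox p-colorings (p prime) is p^2 if p = 3, else p.
  Since p = 3 divides det = 3, the trefoil is 3-colorable.
  (Indeed for p = 3 any choice of a0, a1 extends to a valid coloring; the trial (a0, a1, a2) = (1, 2, 0) satisfies all three crossing relations.)
  Total colorings = 3^2 = 9
Step 3: a2 = 0, total Fox 3-colorings = 9

0


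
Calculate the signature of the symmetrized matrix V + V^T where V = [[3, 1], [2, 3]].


Step 1: V + V^T = [[6, 3], [3, 6]]
Step 2: trace = 12, det = 27
Step 3: Discriminant = 12^2 - 4*27 = 36
Step 4: Eigenvalues: 9, 3
Step 5: Signature = (# positive eigenvalues) - (# negative eigenvalues) = 2

2


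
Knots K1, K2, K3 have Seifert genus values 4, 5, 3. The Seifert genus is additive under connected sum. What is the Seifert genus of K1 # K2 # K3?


The Seifert genus is additive under connected sum.
Seifert genus(K1 # K2 # K3) = (4) + (5) + (3)
= 12

12


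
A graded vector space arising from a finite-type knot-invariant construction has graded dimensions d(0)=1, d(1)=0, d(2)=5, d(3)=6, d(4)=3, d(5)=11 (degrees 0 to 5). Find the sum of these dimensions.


Total dimension = d(0) + d(1) + ... + d(5)
= 1 + 0 + 5 + 6 + 3 + 11
= 26

26


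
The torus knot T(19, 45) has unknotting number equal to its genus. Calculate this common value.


For a torus knot T(p,q), both the unknotting number and genus equal (p-1)(q-1)/2.
= (19-1)(45-1)/2
= 18*44/2
= 792/2 = 396

396


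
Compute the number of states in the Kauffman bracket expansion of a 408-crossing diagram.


Each crossing contributes 2 choices (A-smoothing or B-smoothing).
Total states = 2^408 = 661055968790248598951915308032771039828404682964281219284648795274405791236311345825189210439715284847591212025023358304256

661055968790248598951915308032771039828404682964281219284648795274405791236311345825189210439715284847591212025023358304256


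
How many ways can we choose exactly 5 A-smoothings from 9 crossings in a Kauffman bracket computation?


We choose which 5 of 9 crossings get A-smoothings.
C(9, 5) = 9! / (5! * 4!)
= 126

126


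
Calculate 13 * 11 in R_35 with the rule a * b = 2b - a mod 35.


13 * 11 = 2*11 - 13 mod 35
= 22 - 13 mod 35
= 9 mod 35 = 9

9


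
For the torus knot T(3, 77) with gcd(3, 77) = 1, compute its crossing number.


For a torus knot T(p, q) with gcd(p,q)=1,
the crossing number is min(p*(q-1), q*(p-1)).
p*(q-1) = 3*76 = 228
q*(p-1) = 77*2 = 154
min(228, 154) = 154

154


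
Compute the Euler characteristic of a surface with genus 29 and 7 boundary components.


chi = 2 - 2g - b
= 2 - 2*29 - 7
= 2 - 58 - 7 = -63

-63


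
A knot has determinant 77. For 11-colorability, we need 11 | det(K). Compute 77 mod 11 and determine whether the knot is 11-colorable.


Step 1: A knot is p-colorable if and only if p divides its determinant.
Step 2: Compute 77 mod 11.
77 = 7 * 11 + 0
Step 3: 77 mod 11 = 0
Step 4: The knot is 11-colorable: yes

0


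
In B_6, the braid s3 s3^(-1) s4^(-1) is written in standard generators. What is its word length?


The word length counts the number of generators (including inverses).
Listing each generator: s3, s3^(-1), s4^(-1)
There are 3 generators in this braid word.

3


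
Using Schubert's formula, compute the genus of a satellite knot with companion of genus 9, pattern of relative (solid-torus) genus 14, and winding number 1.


Schubert: g(satellite) = g_rel(pattern) + |winding| * g(companion),
where g_rel(pattern) is the genus of the pattern relative to the solid torus.
= 14 + 1 * 9
= 14 + 9 = 23

23


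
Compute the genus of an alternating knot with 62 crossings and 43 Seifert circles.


For alternating knots, g = (c - s + 1)/2.
= (62 - 43 + 1)/2
= 20/2 = 10

10


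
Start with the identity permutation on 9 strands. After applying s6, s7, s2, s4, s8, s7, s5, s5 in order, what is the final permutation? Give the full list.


Starting with identity [1, 2, 3, 4, 5, 6, 7, 8, 9].
Apply generators in sequence:
  After s6: [1, 2, 3, 4, 5, 7, 6, 8, 9]
  After s7: [1, 2, 3, 4, 5, 7, 8, 6, 9]
  After s2: [1, 3, 2, 4, 5, 7, 8, 6, 9]
  After s4: [1, 3, 2, 5, 4, 7, 8, 6, 9]
  After s8: [1, 3, 2, 5, 4, 7, 8, 9, 6]
  After s7: [1, 3, 2, 5, 4, 7, 9, 8, 6]
  After s5: [1, 3, 2, 5, 7, 4, 9, 8, 6]
  After s5: [1, 3, 2, 5, 4, 7, 9, 8, 6]
Final permutation: [1, 3, 2, 5, 4, 7, 9, 8, 6]

[1, 3, 2, 5, 4, 7, 9, 8, 6]


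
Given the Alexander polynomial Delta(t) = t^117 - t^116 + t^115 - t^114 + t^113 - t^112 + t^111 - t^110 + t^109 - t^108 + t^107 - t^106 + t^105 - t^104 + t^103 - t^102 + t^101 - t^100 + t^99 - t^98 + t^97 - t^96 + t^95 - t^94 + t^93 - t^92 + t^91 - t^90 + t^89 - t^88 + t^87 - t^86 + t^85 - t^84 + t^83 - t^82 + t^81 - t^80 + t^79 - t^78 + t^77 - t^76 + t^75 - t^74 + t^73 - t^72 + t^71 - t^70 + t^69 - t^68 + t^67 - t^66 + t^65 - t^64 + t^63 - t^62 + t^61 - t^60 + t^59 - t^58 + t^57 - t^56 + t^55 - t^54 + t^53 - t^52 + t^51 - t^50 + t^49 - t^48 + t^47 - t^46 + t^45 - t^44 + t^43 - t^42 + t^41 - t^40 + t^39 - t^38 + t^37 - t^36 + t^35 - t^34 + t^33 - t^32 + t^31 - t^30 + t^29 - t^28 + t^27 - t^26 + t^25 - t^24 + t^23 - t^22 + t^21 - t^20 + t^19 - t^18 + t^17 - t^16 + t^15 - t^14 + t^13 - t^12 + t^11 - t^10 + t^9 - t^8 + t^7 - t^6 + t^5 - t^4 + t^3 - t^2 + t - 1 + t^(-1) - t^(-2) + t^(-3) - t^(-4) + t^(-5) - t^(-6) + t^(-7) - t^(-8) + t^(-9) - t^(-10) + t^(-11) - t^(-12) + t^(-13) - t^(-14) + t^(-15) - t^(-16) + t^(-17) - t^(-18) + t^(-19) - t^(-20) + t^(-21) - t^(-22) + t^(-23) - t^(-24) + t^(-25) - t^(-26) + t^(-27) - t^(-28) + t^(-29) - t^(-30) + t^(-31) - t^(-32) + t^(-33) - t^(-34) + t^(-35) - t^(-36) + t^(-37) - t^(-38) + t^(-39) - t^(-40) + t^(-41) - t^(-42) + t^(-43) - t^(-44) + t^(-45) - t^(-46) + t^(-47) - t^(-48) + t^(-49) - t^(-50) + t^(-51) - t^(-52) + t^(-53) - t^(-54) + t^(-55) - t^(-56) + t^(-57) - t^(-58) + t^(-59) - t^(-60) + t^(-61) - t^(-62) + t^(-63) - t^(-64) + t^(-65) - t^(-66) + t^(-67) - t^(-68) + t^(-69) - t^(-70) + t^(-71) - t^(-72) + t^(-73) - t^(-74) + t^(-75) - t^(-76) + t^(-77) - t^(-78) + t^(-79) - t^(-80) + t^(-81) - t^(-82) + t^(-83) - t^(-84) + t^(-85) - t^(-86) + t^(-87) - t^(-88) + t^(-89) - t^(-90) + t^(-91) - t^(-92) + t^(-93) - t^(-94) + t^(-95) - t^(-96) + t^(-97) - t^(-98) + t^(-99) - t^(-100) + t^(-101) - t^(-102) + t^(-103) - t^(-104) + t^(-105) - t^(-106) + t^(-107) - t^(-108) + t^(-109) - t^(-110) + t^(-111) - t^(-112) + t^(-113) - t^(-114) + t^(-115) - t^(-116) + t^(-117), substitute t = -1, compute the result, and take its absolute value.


Step 1: The polynomial has 235 terms with alternating signs, exponents from 117 down to -117.
Step 2: Substitute t = -1. The i-th term has coefficient (-1)^i and exponent (m-i),
  so its value is (-1)^i * (-1)^(m-i) = (-1)^m = -1 for every i.
Step 3: All 235 terms equal -1, so Delta(-1) = 235 * (-1) = -235
Step 4: |Delta(-1)| = 235

235


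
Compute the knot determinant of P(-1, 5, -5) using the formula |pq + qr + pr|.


Step 1: Compute pq + qr + pr.
pq = (-1)*5 = -5
qr = 5*(-5) = -25
pr = (-1)*(-5) = 5
pq + qr + pr = -5 + (-25) + 5 = -25
Step 2: Take absolute value.
det(P(-1,5,-5)) = |-25| = 25

25


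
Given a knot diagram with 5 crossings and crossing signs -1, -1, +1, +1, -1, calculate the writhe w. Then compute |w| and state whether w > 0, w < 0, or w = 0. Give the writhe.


Step 1: Count positive crossings (+1).
Positive crossings: 2
Step 2: Count negative crossings (-1).
Negative crossings: 3
Step 3: Writhe = (positive) - (negative)
w = 2 - 3 = -1
Step 4: |w| = 1, and w is negative

-1


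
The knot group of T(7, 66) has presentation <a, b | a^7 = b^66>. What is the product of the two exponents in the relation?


The relation is a^7 = b^66.
Product of exponents = 7 * 66
= 462

462
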